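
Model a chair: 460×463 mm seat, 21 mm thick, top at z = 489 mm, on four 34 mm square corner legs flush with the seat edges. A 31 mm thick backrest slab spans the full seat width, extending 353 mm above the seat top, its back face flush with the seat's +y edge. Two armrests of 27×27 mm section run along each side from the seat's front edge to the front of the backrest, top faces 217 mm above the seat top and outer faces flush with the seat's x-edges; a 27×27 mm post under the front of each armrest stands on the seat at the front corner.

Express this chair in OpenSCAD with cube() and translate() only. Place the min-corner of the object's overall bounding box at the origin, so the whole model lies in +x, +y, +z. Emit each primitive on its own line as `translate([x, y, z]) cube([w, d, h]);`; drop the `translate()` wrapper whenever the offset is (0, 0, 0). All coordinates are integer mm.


translate([0, 0, 468]) cube([460, 463, 21]);
cube([34, 34, 468]);
translate([426, 0, 0]) cube([34, 34, 468]);
translate([0, 429, 0]) cube([34, 34, 468]);
translate([426, 429, 0]) cube([34, 34, 468]);
translate([0, 432, 489]) cube([460, 31, 353]);
translate([0, 0, 679]) cube([27, 432, 27]);
translate([433, 0, 679]) cube([27, 432, 27]);
translate([0, 0, 489]) cube([27, 27, 190]);
translate([433, 0, 489]) cube([27, 27, 190]);


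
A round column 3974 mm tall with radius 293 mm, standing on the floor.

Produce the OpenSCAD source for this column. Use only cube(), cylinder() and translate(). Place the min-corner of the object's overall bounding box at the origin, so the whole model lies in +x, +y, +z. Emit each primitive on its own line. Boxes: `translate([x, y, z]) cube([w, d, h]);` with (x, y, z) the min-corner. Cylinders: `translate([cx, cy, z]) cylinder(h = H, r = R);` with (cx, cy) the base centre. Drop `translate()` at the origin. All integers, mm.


translate([293, 293, 0]) cylinder(h = 3974, r = 293);


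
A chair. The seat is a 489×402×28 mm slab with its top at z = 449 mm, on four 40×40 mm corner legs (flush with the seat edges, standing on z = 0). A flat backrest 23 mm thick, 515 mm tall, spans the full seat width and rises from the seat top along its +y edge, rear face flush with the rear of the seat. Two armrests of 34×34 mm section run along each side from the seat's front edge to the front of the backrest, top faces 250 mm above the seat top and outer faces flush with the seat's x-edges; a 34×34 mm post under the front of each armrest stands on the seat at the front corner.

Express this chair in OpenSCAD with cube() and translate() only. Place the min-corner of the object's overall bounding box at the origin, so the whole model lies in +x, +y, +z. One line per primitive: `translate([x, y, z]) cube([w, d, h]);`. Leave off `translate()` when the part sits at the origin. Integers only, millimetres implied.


translate([0, 0, 421]) cube([489, 402, 28]);
cube([40, 40, 421]);
translate([449, 0, 0]) cube([40, 40, 421]);
translate([0, 362, 0]) cube([40, 40, 421]);
translate([449, 362, 0]) cube([40, 40, 421]);
translate([0, 379, 449]) cube([489, 23, 515]);
translate([0, 0, 665]) cube([34, 379, 34]);
translate([455, 0, 665]) cube([34, 379, 34]);
translate([0, 0, 449]) cube([34, 34, 216]);
translate([455, 0, 449]) cube([34, 34, 216]);


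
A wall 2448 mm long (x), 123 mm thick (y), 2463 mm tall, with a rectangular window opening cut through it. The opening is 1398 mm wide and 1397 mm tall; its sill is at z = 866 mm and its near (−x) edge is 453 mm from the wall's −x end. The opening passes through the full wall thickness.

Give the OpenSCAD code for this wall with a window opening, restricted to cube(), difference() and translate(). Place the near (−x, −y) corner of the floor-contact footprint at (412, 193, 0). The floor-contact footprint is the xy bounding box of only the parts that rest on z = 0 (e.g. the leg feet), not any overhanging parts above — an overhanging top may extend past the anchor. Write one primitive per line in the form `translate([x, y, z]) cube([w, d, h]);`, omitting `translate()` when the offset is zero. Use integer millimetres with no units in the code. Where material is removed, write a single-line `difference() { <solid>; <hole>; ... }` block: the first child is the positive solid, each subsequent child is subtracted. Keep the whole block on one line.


difference() { translate([412, 193, 0]) cube([2448, 123, 2463]); translate([865, 193, 866]) cube([1398, 123, 1397]); }


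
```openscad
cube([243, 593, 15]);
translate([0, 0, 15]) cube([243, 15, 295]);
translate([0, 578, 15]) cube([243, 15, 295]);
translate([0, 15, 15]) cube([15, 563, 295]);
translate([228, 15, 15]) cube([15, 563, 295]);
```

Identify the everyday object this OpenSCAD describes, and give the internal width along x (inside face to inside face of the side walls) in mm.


An open box. The internal width is 213 mm.

A 243×593 base slab with four walls standing on it — an open box. The base is 243 mm wide and the walls are 15 mm thick, so the internal width is 243 − 2 × 15 = 213 mm.


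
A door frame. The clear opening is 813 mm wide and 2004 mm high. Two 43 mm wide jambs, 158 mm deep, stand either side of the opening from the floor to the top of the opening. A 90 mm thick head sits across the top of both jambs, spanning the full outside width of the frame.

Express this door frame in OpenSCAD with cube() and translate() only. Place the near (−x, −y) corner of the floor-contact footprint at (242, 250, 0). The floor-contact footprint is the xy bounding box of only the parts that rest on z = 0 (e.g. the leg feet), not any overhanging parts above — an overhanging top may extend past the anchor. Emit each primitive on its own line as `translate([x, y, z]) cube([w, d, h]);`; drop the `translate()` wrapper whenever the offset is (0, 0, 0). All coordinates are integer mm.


translate([242, 250, 0]) cube([43, 158, 2004]);
translate([1098, 250, 0]) cube([43, 158, 2004]);
translate([242, 250, 2004]) cube([899, 158, 90]);


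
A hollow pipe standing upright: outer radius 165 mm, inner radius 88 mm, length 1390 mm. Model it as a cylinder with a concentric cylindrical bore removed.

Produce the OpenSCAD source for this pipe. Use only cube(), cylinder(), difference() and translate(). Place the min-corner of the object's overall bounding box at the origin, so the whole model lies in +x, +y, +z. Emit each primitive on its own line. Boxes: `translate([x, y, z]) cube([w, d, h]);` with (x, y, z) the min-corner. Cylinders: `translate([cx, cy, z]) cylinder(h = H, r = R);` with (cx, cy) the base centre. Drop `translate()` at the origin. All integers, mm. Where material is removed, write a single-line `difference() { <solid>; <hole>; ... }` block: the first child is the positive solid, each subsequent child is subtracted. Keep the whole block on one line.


difference() { translate([165, 165, 0]) cylinder(h = 1390, r = 165); translate([165, 165, 0]) cylinder(h = 1390, r = 88); }


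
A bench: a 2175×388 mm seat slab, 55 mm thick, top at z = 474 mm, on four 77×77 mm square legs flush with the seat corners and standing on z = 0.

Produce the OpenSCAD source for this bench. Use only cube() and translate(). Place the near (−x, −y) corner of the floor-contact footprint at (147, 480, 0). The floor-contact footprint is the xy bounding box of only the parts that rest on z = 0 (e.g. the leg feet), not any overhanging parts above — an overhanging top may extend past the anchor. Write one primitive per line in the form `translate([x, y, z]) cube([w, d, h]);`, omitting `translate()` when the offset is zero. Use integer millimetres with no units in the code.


translate([147, 480, 419]) cube([2175, 388, 55]);
translate([147, 480, 0]) cube([77, 77, 419]);
translate([147, 791, 0]) cube([77, 77, 419]);
translate([2245, 480, 0]) cube([77, 77, 419]);
translate([2245, 791, 0]) cube([77, 77, 419]);


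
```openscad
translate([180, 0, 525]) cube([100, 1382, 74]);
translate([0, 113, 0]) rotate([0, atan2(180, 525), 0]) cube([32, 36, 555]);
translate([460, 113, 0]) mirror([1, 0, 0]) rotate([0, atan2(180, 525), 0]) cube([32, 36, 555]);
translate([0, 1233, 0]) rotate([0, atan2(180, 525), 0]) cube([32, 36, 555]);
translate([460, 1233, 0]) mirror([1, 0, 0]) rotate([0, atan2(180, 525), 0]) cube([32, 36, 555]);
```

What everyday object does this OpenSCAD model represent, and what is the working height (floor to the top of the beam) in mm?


A sawhorse. The overall height is 599 mm.

A beam across two mirrored pairs of raked legs — a sawhorse. The beam's underside is at z = 525 (matching the legs' vertical rise in atan2(180, 525)) and the beam is 74 mm tall, so its top is at 525 + 74 = 599 mm. The raked legs top out at the beam's underside, so that is the highest point.


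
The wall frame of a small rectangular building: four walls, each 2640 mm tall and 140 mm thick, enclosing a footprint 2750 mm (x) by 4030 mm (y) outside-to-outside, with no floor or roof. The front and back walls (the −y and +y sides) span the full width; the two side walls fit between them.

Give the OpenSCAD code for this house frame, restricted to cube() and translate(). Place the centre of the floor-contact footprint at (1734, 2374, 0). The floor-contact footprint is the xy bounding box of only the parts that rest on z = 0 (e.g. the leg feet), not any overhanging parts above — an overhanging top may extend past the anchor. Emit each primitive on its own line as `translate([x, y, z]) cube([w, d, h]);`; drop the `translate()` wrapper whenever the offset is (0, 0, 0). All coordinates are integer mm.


translate([359, 359, 0]) cube([2750, 140, 2640]);
translate([359, 4249, 0]) cube([2750, 140, 2640]);
translate([359, 499, 0]) cube([140, 3750, 2640]);
translate([2969, 499, 0]) cube([140, 3750, 2640]);


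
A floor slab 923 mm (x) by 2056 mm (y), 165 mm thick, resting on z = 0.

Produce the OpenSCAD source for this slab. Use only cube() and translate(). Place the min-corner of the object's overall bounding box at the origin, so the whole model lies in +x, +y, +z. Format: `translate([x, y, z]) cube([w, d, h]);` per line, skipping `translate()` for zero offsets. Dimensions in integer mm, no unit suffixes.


cube([923, 2056, 165]);


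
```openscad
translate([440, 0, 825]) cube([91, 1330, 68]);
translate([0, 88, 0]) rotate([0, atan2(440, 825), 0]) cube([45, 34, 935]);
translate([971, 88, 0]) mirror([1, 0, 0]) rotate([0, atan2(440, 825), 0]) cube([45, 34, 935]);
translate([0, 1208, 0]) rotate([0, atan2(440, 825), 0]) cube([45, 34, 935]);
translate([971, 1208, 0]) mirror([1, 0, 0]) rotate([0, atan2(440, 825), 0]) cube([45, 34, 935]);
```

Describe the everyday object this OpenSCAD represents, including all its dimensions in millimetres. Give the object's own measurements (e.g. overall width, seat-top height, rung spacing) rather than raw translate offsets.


A sawhorse. A 91×1330×68 mm beam (x, y, z) sits on two A-frame leg pairs. Each pair is two raked legs of 45×34 mm section (34 mm along y) splaying symmetrically in x. Each leg rises 825 mm vertically over 440 mm of horizontal reach and is 935 mm long along its own axis. Every leg's outer bottom edge rests on the floor and its outer top edge meets a bottom edge of the beam — the left legs (tilting toward +x) meet the beam's −x bottom edge, the right legs (their mirror images, tilting toward −x) meet its +x bottom edge — so the leg tops tuck under the beam, the beam's underside is 825 mm above the floor, and the feet are 971 mm apart outside-to-outside with the beam centred between them. The two leg pairs are set in 88 mm from either end of the beam.


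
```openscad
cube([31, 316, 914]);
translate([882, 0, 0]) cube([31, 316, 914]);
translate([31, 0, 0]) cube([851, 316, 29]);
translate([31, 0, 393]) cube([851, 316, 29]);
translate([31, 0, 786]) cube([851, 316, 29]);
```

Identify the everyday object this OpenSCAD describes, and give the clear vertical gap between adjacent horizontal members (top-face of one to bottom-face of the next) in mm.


A bookshelf. The clear shelf gap is 364 mm.

Two tall side panels with 3 horizontal boards between them — a bookshelf. The first two shelf undersides are at z = 0 and z = 393; with shelf thickness 29, the clear gap is 393 − 0 − 29 = 364 mm.


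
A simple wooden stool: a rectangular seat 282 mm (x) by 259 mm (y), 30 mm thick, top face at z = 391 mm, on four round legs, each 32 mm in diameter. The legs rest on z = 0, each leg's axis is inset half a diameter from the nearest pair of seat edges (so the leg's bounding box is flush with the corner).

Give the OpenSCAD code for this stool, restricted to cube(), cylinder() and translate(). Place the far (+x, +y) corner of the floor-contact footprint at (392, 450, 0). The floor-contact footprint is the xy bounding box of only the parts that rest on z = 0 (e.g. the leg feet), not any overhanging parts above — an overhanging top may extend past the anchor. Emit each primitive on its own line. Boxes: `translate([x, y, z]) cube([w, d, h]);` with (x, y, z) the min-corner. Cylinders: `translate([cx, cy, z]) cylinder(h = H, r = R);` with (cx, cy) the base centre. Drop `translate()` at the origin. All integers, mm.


// leg_h = 391 - 30 = 361
translate([110, 191, 361]) cube([282, 259, 30]);
translate([126, 207, 0]) cylinder(h = 361, r = 16);
translate([376, 207, 0]) cylinder(h = 361, r = 16);
translate([126, 434, 0]) cylinder(h = 361, r = 16);
translate([376, 434, 0]) cylinder(h = 361, r = 16);


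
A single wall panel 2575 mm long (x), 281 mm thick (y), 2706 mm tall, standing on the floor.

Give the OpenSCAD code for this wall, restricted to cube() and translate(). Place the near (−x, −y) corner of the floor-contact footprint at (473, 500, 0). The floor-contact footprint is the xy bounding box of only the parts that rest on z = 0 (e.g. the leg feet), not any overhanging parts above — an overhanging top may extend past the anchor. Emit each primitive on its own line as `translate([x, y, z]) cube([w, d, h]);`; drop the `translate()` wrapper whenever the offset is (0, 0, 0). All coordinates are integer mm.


translate([473, 500, 0]) cube([2575, 281, 2706]);


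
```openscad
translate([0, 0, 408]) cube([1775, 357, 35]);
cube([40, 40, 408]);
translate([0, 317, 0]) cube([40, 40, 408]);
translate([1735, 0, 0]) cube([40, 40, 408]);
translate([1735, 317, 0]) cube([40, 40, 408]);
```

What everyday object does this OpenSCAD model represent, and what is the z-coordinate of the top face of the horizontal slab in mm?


A bench. The seat-top height is 443 mm.

A long slab on four corner posts — a bench. The slab sits at z = 408 with thickness 35, so the top is 408 + 35 = 443 mm.


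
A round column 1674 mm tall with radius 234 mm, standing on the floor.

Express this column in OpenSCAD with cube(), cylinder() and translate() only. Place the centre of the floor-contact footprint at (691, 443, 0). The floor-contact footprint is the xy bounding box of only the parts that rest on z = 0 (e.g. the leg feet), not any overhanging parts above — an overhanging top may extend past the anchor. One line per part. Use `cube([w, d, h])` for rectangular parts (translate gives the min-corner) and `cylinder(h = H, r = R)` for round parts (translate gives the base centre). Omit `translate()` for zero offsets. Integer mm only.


translate([691, 443, 0]) cylinder(h = 1674, r = 234);


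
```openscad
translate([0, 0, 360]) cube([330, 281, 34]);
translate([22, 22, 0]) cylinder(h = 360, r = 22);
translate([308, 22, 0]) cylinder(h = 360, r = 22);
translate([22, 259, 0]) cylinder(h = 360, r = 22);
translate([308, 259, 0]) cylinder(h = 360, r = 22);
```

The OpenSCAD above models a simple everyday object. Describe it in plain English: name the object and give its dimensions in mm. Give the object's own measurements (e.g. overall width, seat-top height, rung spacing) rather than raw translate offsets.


A four-legged stool. The seat is a 330×281×34 mm slab whose top surface is at z = 394 mm; four round legs, each 44 mm in diameter, run from the floor (z = 0) to the underside of the seat, each leg's axis is inset half a diameter from the nearest pair of seat edges (so the leg's bounding box is flush with the corner).


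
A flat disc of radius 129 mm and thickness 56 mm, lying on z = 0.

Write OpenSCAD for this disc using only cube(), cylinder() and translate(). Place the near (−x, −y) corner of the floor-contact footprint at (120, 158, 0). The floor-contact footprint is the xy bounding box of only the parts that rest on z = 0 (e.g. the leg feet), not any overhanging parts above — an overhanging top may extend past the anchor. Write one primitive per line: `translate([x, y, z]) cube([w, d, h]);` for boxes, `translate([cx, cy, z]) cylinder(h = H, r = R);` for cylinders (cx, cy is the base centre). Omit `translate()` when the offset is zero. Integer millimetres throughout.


translate([249, 287, 0]) cylinder(h = 56, r = 129);


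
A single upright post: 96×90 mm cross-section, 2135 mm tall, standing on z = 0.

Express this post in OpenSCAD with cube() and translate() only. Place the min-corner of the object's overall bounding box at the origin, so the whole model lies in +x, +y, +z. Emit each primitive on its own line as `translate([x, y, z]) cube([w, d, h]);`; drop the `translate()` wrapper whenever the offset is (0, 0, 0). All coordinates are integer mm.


cube([96, 90, 2135]);


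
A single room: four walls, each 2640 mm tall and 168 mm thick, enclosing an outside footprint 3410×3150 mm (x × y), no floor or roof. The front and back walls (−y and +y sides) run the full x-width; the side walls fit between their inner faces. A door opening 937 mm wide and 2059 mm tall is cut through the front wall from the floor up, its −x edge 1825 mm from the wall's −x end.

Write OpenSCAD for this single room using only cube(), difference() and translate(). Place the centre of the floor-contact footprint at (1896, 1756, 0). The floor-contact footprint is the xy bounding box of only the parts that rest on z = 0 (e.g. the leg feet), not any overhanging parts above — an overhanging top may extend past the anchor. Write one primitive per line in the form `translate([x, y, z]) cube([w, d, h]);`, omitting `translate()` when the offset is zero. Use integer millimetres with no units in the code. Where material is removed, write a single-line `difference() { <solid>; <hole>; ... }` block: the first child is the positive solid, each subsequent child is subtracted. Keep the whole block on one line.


difference() { translate([191, 181, 0]) cube([3410, 168, 2640]); translate([2016, 181, 0]) cube([937, 168, 2059]); }
translate([191, 3163, 0]) cube([3410, 168, 2640]);
translate([191, 349, 0]) cube([168, 2814, 2640]);
translate([3433, 349, 0]) cube([168, 2814, 2640]);


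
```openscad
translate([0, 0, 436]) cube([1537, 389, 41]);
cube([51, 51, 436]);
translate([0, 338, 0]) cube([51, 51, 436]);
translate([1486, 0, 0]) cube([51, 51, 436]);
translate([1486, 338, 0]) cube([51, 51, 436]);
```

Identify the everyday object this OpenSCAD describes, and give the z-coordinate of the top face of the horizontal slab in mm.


A bench. The seat-top height is 477 mm.

A long slab on four corner posts — a bench. The slab sits at z = 436 with thickness 41, so the top is 436 + 41 = 477 mm.


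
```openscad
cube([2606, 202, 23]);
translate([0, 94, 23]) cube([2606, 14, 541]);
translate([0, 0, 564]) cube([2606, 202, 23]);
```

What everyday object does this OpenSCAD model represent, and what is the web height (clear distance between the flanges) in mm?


An I-beam. The web height is 541 mm.

Two wide flanges with a thin centred web — an I-beam. Overall 587 mm minus two 23 mm flanges gives a web of 587 − 2·23 = 541 mm.


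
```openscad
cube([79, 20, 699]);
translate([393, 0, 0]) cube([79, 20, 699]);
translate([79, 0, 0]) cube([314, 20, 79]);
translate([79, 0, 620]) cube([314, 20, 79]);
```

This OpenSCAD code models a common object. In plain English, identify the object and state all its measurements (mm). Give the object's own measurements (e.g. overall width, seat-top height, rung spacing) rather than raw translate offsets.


A rectangular picture frame lying in the x–z plane (depth along y). The opening is 314 mm wide (x) by 541 mm tall (z), surrounded by a border 79 mm wide on all four sides. The frame is 20 mm deep and is made of two full-height vertical stiles with two horizontal rails fitted between them.


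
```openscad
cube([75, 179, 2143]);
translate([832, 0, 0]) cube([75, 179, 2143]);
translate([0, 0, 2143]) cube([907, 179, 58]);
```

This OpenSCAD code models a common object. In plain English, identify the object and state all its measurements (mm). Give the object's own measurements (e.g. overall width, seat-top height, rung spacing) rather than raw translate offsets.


A door frame. The clear opening is 757 mm wide and 2143 mm high. Two 75 mm wide jambs, 179 mm deep, stand either side of the opening from the floor to the top of the opening. A 58 mm thick head sits across the top of both jambs, spanning the full outside width of the frame.


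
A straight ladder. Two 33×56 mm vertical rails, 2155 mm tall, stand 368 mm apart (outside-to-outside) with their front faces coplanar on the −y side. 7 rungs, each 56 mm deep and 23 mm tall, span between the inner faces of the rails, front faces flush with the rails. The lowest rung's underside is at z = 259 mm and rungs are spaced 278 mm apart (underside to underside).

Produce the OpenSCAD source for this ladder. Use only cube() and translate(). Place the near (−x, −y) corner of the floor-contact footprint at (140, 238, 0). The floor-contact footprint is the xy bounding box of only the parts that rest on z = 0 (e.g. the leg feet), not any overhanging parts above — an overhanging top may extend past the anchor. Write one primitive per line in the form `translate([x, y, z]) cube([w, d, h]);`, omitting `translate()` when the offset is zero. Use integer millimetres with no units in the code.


// rung span = 368 - 2*33 = 302
// rung[k] z = 259 + k*278
translate([140, 238, 0]) cube([33, 56, 2155]);
translate([475, 238, 0]) cube([33, 56, 2155]);
translate([173, 238, 259]) cube([302, 56, 23]);
translate([173, 238, 537]) cube([302, 56, 23]);
translate([173, 238, 815]) cube([302, 56, 23]);
translate([173, 238, 1093]) cube([302, 56, 23]);
translate([173, 238, 1371]) cube([302, 56, 23]);
translate([173, 238, 1649]) cube([302, 56, 23]);
translate([173, 238, 1927]) cube([302, 56, 23]);


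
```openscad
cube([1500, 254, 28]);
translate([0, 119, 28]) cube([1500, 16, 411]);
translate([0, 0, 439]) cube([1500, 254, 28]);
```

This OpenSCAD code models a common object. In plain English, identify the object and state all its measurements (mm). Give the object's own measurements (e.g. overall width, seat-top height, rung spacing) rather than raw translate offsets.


An I-beam lying along x, 1500 mm long. Overall section height 467 mm. Two flanges 254 mm wide (y) and 28 mm thick, one on the floor and one at the top; a web 16 mm thick runs between them, centred on the flange width.


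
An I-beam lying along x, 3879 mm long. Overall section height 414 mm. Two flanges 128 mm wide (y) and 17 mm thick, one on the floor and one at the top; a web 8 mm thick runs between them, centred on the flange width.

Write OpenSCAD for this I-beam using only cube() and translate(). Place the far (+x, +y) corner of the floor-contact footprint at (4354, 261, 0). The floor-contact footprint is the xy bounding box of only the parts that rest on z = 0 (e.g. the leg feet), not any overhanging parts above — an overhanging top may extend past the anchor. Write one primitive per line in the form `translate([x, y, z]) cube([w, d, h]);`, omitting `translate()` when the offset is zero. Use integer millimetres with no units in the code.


translate([475, 133, 0]) cube([3879, 128, 17]);
translate([475, 193, 17]) cube([3879, 8, 380]);
translate([475, 133, 397]) cube([3879, 128, 17]);


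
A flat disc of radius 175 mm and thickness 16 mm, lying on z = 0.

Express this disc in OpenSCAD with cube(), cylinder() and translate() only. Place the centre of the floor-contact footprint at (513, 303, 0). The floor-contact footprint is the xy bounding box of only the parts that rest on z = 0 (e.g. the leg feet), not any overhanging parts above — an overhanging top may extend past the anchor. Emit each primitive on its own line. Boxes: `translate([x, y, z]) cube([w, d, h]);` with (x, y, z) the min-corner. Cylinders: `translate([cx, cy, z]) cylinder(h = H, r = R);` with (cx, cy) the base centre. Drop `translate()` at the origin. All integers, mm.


translate([513, 303, 0]) cylinder(h = 16, r = 175);


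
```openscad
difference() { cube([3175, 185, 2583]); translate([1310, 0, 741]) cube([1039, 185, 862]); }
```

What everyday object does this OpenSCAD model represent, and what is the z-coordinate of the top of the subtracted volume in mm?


A wall with a window opening. The window head height is 1603 mm.

A wall with a rectangular opening subtracted — a window. Sill at z = 741, opening 862 mm tall, so the head is at 741 + 862 = 1603 mm.


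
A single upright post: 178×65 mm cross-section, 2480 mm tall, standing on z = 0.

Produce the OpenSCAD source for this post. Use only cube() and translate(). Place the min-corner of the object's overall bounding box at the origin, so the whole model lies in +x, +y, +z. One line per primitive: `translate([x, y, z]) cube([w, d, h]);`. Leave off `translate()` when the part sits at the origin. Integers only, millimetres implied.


cube([178, 65, 2480]);


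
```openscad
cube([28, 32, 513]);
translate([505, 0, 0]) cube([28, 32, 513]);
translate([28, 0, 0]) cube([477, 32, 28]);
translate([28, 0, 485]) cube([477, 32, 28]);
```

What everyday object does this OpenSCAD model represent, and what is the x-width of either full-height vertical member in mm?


A picture frame. The border width is 28 mm.

Four thin pieces enclosing a rectangular opening — a picture frame. The two full-height stiles are 513 mm tall; the top rail sits at z = 485 and is 28 mm tall, so the border above the opening is 513 − 485 = 28 mm, matching the stile x-width.


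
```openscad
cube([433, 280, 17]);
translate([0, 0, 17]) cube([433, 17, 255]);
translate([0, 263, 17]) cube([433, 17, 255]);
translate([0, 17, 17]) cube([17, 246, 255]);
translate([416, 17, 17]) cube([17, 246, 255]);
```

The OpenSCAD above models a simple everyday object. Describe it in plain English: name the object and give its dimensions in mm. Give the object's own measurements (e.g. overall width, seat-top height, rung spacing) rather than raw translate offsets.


An open-topped rectangular box: outside dimensions 433×280×272 mm, with a uniform wall and base thickness of 17 mm. The base is a full 433×280 slab on the floor; four walls sit on top of the base. The front and back walls (the −y and +y sides) span the full width; the two side walls fit between them.


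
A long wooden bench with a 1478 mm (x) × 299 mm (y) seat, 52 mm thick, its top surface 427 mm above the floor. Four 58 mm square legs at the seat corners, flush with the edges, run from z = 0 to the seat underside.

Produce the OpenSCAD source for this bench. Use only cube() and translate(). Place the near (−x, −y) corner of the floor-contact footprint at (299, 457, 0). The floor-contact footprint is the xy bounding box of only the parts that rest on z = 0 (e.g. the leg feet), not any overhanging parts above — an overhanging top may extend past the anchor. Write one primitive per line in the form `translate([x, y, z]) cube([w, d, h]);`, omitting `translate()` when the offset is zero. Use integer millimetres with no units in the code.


translate([299, 457, 375]) cube([1478, 299, 52]);
translate([299, 457, 0]) cube([58, 58, 375]);
translate([299, 698, 0]) cube([58, 58, 375]);
translate([1719, 457, 0]) cube([58, 58, 375]);
translate([1719, 698, 0]) cube([58, 58, 375]);


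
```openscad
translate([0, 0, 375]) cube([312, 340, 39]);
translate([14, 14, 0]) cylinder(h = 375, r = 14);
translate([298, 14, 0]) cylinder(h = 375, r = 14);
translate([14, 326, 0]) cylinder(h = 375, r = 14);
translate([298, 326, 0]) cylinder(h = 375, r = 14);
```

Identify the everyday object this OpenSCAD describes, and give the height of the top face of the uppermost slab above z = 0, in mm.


A stool. The seat height is 414 mm.

A 312×340×39 slab at z = 375 on four corner cylinders — a stool. The seat top is 375 + 39 = 414 mm.


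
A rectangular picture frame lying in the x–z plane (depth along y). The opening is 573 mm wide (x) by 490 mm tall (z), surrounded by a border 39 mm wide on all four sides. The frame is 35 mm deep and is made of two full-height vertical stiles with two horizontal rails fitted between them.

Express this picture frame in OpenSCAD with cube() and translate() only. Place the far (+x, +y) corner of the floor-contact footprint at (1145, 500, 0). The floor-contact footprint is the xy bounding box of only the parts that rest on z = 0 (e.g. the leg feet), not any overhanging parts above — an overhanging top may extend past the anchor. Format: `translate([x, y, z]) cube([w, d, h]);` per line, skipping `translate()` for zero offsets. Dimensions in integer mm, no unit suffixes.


translate([494, 465, 0]) cube([39, 35, 568]);
translate([1106, 465, 0]) cube([39, 35, 568]);
translate([533, 465, 0]) cube([573, 35, 39]);
translate([533, 465, 529]) cube([573, 35, 39]);


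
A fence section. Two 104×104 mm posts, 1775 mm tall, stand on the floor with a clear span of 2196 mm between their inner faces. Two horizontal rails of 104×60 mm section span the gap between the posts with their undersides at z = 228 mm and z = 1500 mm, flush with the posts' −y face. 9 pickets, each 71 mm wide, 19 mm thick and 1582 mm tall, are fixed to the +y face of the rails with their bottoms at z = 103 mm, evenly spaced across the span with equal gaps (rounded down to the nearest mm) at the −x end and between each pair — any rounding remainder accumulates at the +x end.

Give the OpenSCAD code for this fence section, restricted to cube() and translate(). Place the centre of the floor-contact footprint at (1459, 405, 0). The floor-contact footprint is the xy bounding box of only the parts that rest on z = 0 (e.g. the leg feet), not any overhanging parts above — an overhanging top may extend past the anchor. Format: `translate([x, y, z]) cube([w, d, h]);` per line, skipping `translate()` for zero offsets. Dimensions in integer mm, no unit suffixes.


translate([257, 353, 0]) cube([104, 104, 1775]);
translate([2557, 353, 0]) cube([104, 104, 1775]);
translate([361, 353, 228]) cube([2196, 104, 60]);
translate([361, 353, 1500]) cube([2196, 104, 60]);
translate([516, 457, 103]) cube([71, 19, 1582]);
translate([742, 457, 103]) cube([71, 19, 1582]);
translate([968, 457, 103]) cube([71, 19, 1582]);
translate([1194, 457, 103]) cube([71, 19, 1582]);
translate([1420, 457, 103]) cube([71, 19, 1582]);
translate([1646, 457, 103]) cube([71, 19, 1582]);
translate([1872, 457, 103]) cube([71, 19, 1582]);
translate([2098, 457, 103]) cube([71, 19, 1582]);
translate([2324, 457, 103]) cube([71, 19, 1582]);


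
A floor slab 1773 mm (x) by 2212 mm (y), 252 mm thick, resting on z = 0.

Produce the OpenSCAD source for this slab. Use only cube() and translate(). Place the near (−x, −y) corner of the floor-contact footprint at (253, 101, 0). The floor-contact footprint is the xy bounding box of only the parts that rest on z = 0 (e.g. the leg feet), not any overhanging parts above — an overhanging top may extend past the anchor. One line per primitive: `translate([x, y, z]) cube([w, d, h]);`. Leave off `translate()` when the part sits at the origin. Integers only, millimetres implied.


translate([253, 101, 0]) cube([1773, 2212, 252]);


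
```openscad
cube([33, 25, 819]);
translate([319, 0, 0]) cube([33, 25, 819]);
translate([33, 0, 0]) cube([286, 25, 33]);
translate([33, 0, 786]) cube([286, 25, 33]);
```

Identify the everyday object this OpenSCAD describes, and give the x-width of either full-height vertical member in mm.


A picture frame. The border width is 33 mm.

Four thin pieces enclosing a rectangular opening — a picture frame. The two full-height stiles are 819 mm tall; the top rail sits at z = 786 and is 33 mm tall, so the border above the opening is 819 − 786 = 33 mm, matching the stile x-width.


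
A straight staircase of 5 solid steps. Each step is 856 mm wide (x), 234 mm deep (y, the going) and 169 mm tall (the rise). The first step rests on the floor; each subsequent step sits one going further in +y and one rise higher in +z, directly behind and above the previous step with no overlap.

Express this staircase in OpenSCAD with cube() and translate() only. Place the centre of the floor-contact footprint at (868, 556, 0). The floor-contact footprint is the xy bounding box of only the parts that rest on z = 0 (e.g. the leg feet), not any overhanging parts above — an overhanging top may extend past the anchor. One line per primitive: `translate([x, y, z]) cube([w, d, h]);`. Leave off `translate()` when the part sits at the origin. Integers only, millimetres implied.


translate([440, 439, 0]) cube([856, 234, 169]);
translate([440, 673, 169]) cube([856, 234, 169]);
translate([440, 907, 338]) cube([856, 234, 169]);
translate([440, 1141, 507]) cube([856, 234, 169]);
translate([440, 1375, 676]) cube([856, 234, 169]);


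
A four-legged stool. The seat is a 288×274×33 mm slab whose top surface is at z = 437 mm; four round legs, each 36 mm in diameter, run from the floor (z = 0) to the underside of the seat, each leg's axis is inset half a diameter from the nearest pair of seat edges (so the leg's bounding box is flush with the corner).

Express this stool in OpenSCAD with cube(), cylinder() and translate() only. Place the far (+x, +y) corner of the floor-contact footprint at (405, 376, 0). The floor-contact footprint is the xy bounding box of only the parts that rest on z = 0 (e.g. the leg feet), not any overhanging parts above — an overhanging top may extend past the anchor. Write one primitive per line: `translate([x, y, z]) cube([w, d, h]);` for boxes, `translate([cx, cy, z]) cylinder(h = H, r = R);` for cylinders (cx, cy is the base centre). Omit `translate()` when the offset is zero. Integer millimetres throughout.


// leg_h = 437 - 33 = 404
translate([117, 102, 404]) cube([288, 274, 33]);
translate([135, 120, 0]) cylinder(h = 404, r = 18);
translate([387, 120, 0]) cylinder(h = 404, r = 18);
translate([135, 358, 0]) cylinder(h = 404, r = 18);
translate([387, 358, 0]) cylinder(h = 404, r = 18);


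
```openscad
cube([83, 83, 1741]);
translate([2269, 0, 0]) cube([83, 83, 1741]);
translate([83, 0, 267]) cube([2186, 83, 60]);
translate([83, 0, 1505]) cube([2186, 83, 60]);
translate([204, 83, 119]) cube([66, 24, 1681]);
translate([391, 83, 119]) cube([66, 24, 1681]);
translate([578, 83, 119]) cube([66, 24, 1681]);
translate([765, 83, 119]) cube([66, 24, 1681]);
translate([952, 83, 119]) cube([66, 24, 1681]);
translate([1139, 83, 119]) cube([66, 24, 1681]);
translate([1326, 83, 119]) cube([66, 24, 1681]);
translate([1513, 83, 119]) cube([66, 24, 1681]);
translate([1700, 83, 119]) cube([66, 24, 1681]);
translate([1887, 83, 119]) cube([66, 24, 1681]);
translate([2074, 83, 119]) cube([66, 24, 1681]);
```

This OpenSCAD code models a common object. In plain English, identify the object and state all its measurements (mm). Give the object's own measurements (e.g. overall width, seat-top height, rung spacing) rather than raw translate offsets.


A fence section. Two 83×83 mm posts, 1741 mm tall, stand on the floor with a clear span of 2186 mm between their inner faces. Two horizontal rails of 83×60 mm section span the gap between the posts with their undersides at z = 267 mm and z = 1505 mm, flush with the posts' −y face. 11 pickets, each 66 mm wide, 24 mm thick and 1681 mm tall, are fixed to the +y face of the rails with their bottoms at z = 119 mm, spaced across the span with a 121 mm gap after the −x post and between neighbouring pickets, with 129 mm left before the +x post.


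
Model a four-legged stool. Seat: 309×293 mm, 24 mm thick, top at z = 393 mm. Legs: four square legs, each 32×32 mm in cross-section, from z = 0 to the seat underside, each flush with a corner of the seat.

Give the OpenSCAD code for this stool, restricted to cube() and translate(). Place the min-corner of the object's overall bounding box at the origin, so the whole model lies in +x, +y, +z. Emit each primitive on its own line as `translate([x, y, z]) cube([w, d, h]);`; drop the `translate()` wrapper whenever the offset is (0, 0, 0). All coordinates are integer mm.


translate([0, 0, 369]) cube([309, 293, 24]);
cube([32, 32, 369]);
translate([277, 0, 0]) cube([32, 32, 369]);
translate([0, 261, 0]) cube([32, 32, 369]);
translate([277, 261, 0]) cube([32, 32, 369]);


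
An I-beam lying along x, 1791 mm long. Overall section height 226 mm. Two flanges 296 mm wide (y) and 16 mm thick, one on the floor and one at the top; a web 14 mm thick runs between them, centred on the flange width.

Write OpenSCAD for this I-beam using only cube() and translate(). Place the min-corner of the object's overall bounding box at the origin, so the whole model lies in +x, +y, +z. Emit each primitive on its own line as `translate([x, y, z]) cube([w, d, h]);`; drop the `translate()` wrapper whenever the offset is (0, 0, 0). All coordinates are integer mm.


cube([1791, 296, 16]);
translate([0, 141, 16]) cube([1791, 14, 194]);
translate([0, 0, 210]) cube([1791, 296, 16]);


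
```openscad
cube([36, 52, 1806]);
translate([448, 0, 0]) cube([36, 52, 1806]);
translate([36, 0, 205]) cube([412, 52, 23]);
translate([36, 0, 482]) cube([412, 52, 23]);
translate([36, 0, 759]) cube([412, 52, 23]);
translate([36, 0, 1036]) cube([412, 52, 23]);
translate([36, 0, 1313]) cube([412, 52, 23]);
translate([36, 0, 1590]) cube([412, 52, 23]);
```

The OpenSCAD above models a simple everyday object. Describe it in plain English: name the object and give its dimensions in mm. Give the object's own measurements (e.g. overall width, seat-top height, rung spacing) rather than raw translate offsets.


A straight ladder. Two 36×52 mm vertical rails, 1806 mm tall, stand 484 mm apart (outside-to-outside) with their front faces coplanar on the −y side. 6 rungs, each 52 mm deep and 23 mm tall, span between the inner faces of the rails, front faces flush with the rails. The lowest rung's underside is at z = 205 mm and rungs are spaced 277 mm apart (underside to underside).


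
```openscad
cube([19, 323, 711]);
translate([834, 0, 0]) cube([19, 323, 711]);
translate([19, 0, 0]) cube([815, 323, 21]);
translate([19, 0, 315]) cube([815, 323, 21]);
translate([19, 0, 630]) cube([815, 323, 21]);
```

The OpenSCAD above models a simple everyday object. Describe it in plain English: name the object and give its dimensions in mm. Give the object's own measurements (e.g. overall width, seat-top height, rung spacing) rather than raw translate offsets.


An open bookshelf. Two side panels, each 19 mm thick, 323 mm deep and 711 mm tall, stand 853 mm apart (outside-to-outside). Between them sit 3 shelves, each 21 mm thick and 323 mm deep, spanning the full gap between the sides. The bottom shelf rests on the floor (its underside at z = 0) and the clear gap between one shelf's top and the next shelf's underside is 294 mm.


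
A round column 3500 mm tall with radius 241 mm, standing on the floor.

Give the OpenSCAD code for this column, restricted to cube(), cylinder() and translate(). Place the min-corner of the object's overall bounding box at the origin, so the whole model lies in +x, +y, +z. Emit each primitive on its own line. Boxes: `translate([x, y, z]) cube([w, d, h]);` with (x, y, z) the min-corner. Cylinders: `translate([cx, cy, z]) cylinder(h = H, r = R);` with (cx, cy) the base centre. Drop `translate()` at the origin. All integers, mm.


translate([241, 241, 0]) cylinder(h = 3500, r = 241);


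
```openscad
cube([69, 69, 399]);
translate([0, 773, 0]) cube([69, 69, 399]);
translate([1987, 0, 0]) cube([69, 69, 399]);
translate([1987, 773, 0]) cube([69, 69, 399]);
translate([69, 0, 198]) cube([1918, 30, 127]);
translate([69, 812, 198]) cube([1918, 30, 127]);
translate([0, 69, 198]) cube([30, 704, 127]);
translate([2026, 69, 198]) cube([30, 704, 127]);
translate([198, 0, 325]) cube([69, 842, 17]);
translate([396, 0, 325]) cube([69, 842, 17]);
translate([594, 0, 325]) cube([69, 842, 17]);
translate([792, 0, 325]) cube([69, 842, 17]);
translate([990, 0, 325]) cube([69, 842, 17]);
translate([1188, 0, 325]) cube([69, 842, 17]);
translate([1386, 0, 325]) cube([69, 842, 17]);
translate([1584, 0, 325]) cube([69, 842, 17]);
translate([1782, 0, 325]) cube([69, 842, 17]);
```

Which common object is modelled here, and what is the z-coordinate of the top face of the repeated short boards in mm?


A bed frame. The slat-top height is 342 mm.

Four posts, four rails, and a row of slats — a bed frame. Slats sit on the rails at z = 198 + 127 = 325; with slat thickness 17, the top is 342 mm.
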